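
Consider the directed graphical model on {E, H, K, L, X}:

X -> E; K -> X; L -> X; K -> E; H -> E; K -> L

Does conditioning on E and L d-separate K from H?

We examine all 3 paths between K and H:
  1. K → E ← H — E:collider[open] ⇒ active
  2. K → L → X → E ← H — L:chain[blocks]; X:chain[open]; E:collider[open] ⇒ blocked
  3. K → X → E ← H — X:chain[open]; E:collider[open] ⇒ active
Because an active path exists, K and H are not d-separated.

No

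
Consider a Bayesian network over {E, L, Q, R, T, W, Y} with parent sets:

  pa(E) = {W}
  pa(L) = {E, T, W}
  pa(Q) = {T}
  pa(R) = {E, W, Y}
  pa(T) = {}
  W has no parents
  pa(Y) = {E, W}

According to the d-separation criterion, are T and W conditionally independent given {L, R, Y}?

There are 6 undirected paths between T and W; checking each against the conditioning set {L, R, Y}:
Path 1: T → L ← W
  L is a collider and L is conditioned on, which opens it — no node blocks this path, so it is active.
Path 2: T → L ← E → Y → R ← W
  Y is a chain here and Y is conditioned on, so the path is blocked at Y.
Path 3: T → L ← E → Y ← W
  L is a collider and L is conditioned on, which opens it; E is a fork and E is not conditioned on; Y is a collider and Y is conditioned on, which opens it — no node blocks this path, so it is active.
Path 4: T → L ← E → R ← Y ← W
  Y is a chain here and Y is conditioned on, so the path is blocked at Y.
Path 5: T → L ← E → R ← W
  L is a collider and L is conditioned on, which opens it; E is a fork and E is not conditioned on; R is a collider and R is conditioned on, which opens it — no node blocks this path, so it is active.
Path 6: T → L ← E ← W
  L is a collider and L is conditioned on, which opens it; E is a chain and E is not conditioned on — no node blocks this path, so it is active.
Since the path T → L ← W is active, T and W are not d-separated given {L, R, Y}.

No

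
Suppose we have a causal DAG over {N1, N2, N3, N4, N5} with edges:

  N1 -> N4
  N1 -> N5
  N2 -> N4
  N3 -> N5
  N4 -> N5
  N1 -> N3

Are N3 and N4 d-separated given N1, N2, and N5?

No

4 paths connect N3 and N4; each must be blocked for d-separation to hold:
Path 1: N3 → N5 ← N4
  N5 is a collider and N5 is conditioned on, which opens it — no node blocks this path, so it is active.
Path 2: N3 → N5 ← N1 → N4
  N1 is a fork here and N1 is conditioned on, so the path is blocked at N1.
Path 3: N3 ← N1 → N4
  N1 is a fork here and N1 is conditioned on, so the path is blocked at N1.
Path 4: N3 ← N1 → N5 ← N4
  N1 is a fork here and N1 is conditioned on, so the path is blocked at N1.
Since the path N3 → N5 ← N4 is active, N3 and N4 are not d-separated given {N1, N2, N5}.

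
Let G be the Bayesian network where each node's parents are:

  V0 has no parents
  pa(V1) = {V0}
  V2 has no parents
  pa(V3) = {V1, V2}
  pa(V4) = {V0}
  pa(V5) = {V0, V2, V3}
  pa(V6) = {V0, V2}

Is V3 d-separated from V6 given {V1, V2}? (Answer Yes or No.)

There are 6 undirected paths between V3 and V6; checking each against the conditioning set {V1, V2}:
Path 1: V3 → V5 ← V0 → V6
  V5 is a collider here and neither V5 nor any of its descendants is conditioned on, so the collider stays closed — the path is blocked at V5.
Path 2: V3 → V5 ← V2 → V6
  V5 is a collider here and neither V5 nor any of its descendants is conditioned on, so the collider stays closed — the path is blocked at V5.
Path 3: V3 ← V2 → V5 ← V0 → V6
  V2 is a fork here and V2 is conditioned on, so the path is blocked at V2.
Path 4: V3 ← V2 → V6
  V2 is a fork here and V2 is conditioned on, so the path is blocked at V2.
Path 5: V3 ← V1 ← V0 → V5 ← V2 → V6
  V1 is a chain here and V1 is conditioned on, so the path is blocked at V1.
Path 6: V3 ← V1 ← V0 → V6
  V1 is a chain here and V1 is conditioned on, so the path is blocked at V1.
Since every path is blocked, d-separation holds.

Yes — V3 and V6 are d-separated given {V1, V2}.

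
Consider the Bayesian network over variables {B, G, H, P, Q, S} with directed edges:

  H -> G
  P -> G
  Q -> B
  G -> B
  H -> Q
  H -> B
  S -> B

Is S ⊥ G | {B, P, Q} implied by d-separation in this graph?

There are 3 undirected paths between S and G; checking each against the conditioning set {B, P, Q}:
  1. S → B ← G — B:collider[open] ⇒ active
  2. S → B ← Q ← H → G — B:collider[open]; Q:chain[blocks]; H:fork[open] ⇒ blocked
  3. S → B ← H → G — B:collider[open]; H:fork[open] ⇒ active
At least one path is unblocked, so d-separation fails.

No — S and G are not d-separated given {B, P, Q}.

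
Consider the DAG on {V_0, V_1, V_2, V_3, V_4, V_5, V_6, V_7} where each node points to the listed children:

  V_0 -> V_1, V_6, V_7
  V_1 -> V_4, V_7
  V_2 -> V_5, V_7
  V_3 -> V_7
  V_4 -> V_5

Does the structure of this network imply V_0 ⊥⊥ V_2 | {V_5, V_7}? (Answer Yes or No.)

4 paths connect V_0 and V_2; each must be blocked for d-separation to hold:
  1. V_0 → V_7 ← V_2 — V_7:collider[open] ⇒ active
  2. V_0 → V_7 ← V_1 → V_4 → V_5 ← V_2 — V_7:collider[open]; V_1:fork[open]; V_4:chain[open]; V_5:collider[open] ⇒ active
  3. V_0 → V_1 → V_7 ← V_2 — V_1:chain[open]; V_7:collider[open] ⇒ active
  4. V_0 → V_1 → V_4 → V_5 ← V_2 — V_1:chain[open]; V_4:chain[open]; V_5:collider[open] ⇒ active
At least one path is unblocked, so d-separation fails.

No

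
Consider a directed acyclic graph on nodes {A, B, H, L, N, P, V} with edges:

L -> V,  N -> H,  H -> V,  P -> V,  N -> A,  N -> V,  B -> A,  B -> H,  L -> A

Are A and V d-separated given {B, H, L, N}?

Yes — A and V are d-separated given {B, H, L, N}.

There are 5 undirected paths between A and V; checking each against the conditioning set {B, H, L, N}:
Path 1: A ← L → V
  L is a fork here and L is conditioned on, so the path is blocked at L.
Path 2: A ← N → V
  N is a fork here and N is conditioned on, so the path is blocked at N.
Path 3: A ← N → H → V
  N is a fork here and N is conditioned on, so the path is blocked at N.
Path 4: A ← B → H → V
  B is a fork here and B is conditioned on, so the path is blocked at B.
Path 5: A ← B → H ← N → V
  B is a fork here and B is conditioned on, so the path is blocked at B.
Every path is blocked, so A and V are d-separated given {B, H, L, N}.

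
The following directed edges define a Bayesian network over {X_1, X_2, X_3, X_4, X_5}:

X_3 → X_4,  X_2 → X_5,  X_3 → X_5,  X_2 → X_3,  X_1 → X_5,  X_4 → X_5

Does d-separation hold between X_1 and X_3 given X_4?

Yes

Enumerating the 3 paths from X_1 to X_3 and testing each for blocking by {X_4}:
Path 1: X_1 → X_5 ← X_2 → X_3
  X_5 is a collider here and neither X_5 nor any of its descendants is conditioned on, so the collider stays closed — the path is blocked at X_5.
Path 2: X_1 → X_5 ← X_4 ← X_3
  X_5 is a collider here and neither X_5 nor any of its descendants is conditioned on, so the collider stays closed — the path is blocked at X_5.
Path 3: X_1 → X_5 ← X_3
  X_5 is a collider here and neither X_5 nor any of its descendants is conditioned on, so the collider stays closed — the path is blocked at X_5.
All paths are blocked; X_1 ⊥ X_3 | {X_4} holds.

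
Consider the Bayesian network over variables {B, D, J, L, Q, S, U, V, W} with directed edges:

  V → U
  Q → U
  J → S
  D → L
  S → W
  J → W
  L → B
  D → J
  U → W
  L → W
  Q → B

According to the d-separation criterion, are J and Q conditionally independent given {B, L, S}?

There are 6 undirected paths between J and Q; checking each against the conditioning set {B, L, S}:
  1. J ← D → L → W ← U ← Q — D:fork[open]; L:chain[blocks]; W:collider[blocks]; U:chain[open] ⇒ blocked
  2. J ← D → L → B ← Q — D:fork[open]; L:chain[blocks]; B:collider[open] ⇒ blocked
  3. J → W ← U ← Q — W:collider[blocks]; U:chain[open] ⇒ blocked
  4. J → W ← L → B ← Q — W:collider[blocks]; L:fork[blocks]; B:collider[open] ⇒ blocked
  5. J → S → W ← U ← Q — S:chain[blocks]; W:collider[blocks]; U:chain[open] ⇒ blocked
  6. J → S → W ← L → B ← Q — S:chain[blocks]; W:collider[blocks]; L:fork[blocks]; B:collider[open] ⇒ blocked
Since every path is blocked, d-separation holds.

Yes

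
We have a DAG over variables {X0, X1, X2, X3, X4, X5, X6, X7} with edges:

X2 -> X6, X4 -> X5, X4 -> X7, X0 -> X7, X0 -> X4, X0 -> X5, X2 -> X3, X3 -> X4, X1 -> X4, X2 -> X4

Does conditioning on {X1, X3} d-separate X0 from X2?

6 paths connect X0 and X2; each must be blocked for d-separation to hold:
Path 1: X0 → X5 ← X4 ← X3 ← X2
  X5 is a collider here and neither X5 nor any of its descendants is conditioned on, so the collider stays closed — the path is blocked at X5.
Path 2: X0 → X5 ← X4 ← X2
  X5 is a collider here and neither X5 nor any of its descendants is conditioned on, so the collider stays closed — the path is blocked at X5.
Path 3: X0 → X4 ← X3 ← X2
  X4 is a collider here and neither X4 nor any of its descendants is conditioned on, so the collider stays closed — the path is blocked at X4.
Path 4: X0 → X4 ← X2
  X4 is a collider here and neither X4 nor any of its descendants is conditioned on, so the collider stays closed — the path is blocked at X4.
Path 5: X0 → X7 ← X4 ← X3 ← X2
  X7 is a collider here and neither X7 nor any of its descendants is conditioned on, so the collider stays closed — the path is blocked at X7.
Path 6: X0 → X7 ← X4 ← X2
  X7 is a collider here and neither X7 nor any of its descendants is conditioned on, so the collider stays closed — the path is blocked at X7.
All paths are blocked; X0 ⊥ X2 | {X1, X3} holds.

Yes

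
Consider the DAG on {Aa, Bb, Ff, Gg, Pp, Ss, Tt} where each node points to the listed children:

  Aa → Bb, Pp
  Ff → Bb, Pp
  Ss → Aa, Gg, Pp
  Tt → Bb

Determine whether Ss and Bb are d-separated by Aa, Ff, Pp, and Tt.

4 paths connect Ss and Bb; each must be blocked for d-separation to hold:
Path 1: Ss → Pp ← Aa → Bb
  Aa is a fork here and Aa is conditioned on, so the path is blocked at Aa.
Path 2: Ss → Pp ← Ff → Bb
  Ff is a fork here and Ff is conditioned on, so the path is blocked at Ff.
Path 3: Ss → Aa → Pp ← Ff → Bb
  Aa is a chain here and Aa is conditioned on, so the path is blocked at Aa.
Path 4: Ss → Aa → Bb
  Aa is a chain here and Aa is conditioned on, so the path is blocked at Aa.
Since every path is blocked, d-separation holds.

Yes — Ss and Bb are d-separated given {Aa, Ff, Pp, Tt}.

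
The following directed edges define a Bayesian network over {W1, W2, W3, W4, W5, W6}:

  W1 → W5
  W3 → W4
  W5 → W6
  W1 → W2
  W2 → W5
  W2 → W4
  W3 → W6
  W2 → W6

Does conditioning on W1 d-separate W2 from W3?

Yes

4 paths connect W2 and W3; each must be blocked for d-separation to hold:
  1. W2 → W6 ← W3 — W6:collider[blocks] ⇒ blocked
  2. W2 ← W1 → W5 → W6 ← W3 — W1:fork[blocks]; W5:chain[open]; W6:collider[blocks] ⇒ blocked
  3. W2 → W5 → W6 ← W3 — W5:chain[open]; W6:collider[blocks] ⇒ blocked
  4. W2 → W4 ← W3 — W4:collider[blocks] ⇒ blocked
All paths are blocked; W2 ⊥ W3 | {W1} holds.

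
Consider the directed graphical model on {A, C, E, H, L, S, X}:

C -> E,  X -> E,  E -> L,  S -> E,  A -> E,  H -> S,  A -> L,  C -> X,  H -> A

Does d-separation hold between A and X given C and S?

There are 6 undirected paths between A and X; checking each against the conditioning set {C, S}:
Path 1: A ← H → S → E ← C → X
  S is a chain here and S is conditioned on, so the path is blocked at S.
Path 2: A ← H → S → E ← X
  S is a chain here and S is conditioned on, so the path is blocked at S.
Path 3: A → E ← C → X
  E is a collider here and neither E nor any of its descendants is conditioned on, so the collider stays closed — the path is blocked at E.
Path 4: A → E ← X
  E is a collider here and neither E nor any of its descendants is conditioned on, so the collider stays closed — the path is blocked at E.
Path 5: A → L ← E ← C → X
  L is a collider here and neither L nor any of its descendants is conditioned on, so the collider stays closed — the path is blocked at L.
Path 6: A → L ← E ← X
  L is a collider here and neither L nor any of its descendants is conditioned on, so the collider stays closed — the path is blocked at L.
Since every path is blocked, d-separation holds.

Yes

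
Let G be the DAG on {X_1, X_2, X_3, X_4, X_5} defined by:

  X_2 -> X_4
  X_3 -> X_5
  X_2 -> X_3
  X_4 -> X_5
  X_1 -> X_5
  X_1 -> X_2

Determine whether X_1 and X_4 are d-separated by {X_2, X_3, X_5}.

No

We examine all 4 paths between X_1 and X_4:
Path 1: X_1 → X_5 ← X_4
  X_5 is a collider and X_5 is conditioned on, which opens it — no node blocks this path, so it is active.
Path 2: X_1 → X_5 ← X_3 ← X_2 → X_4
  X_3 is a chain here and X_3 is conditioned on, so the path is blocked at X_3.
Path 3: X_1 → X_2 → X_4
  X_2 is a chain here and X_2 is conditioned on, so the path is blocked at X_2.
Path 4: X_1 → X_2 → X_3 → X_5 ← X_4
  X_2 is a chain here and X_2 is conditioned on, so the path is blocked at X_2.
Because an active path exists, X_1 and X_4 are not d-separated.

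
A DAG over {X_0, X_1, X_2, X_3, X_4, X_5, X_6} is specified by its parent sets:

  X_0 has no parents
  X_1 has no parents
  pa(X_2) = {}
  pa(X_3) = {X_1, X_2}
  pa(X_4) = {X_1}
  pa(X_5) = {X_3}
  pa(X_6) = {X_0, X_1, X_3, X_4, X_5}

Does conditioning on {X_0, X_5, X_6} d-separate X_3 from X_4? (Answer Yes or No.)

There are 6 undirected paths between X_3 and X_4; checking each against the conditioning set {X_0, X_5, X_6}:
Path 1: X_3 ← X_1 → X_6 ← X_4
  X_1 is a fork and X_1 is not conditioned on; X_6 is a collider and X_6 is conditioned on, which opens it — no node blocks this path, so it is active.
Path 2: X_3 ← X_1 → X_4
  X_1 is a fork and X_1 is not conditioned on — no node blocks this path, so it is active.
Path 3: X_3 → X_6 ← X_1 → X_4
  X_6 is a collider and X_6 is conditioned on, which opens it; X_1 is a fork and X_1 is not conditioned on — no node blocks this path, so it is active.
Path 4: X_3 → X_6 ← X_4
  X_6 is a collider and X_6 is conditioned on, which opens it — no node blocks this path, so it is active.
Path 5: X_3 → X_5 → X_6 ← X_1 → X_4
  X_5 is a chain here and X_5 is conditioned on, so the path is blocked at X_5.
Path 6: X_3 → X_5 → X_6 ← X_4
  X_5 is a chain here and X_5 is conditioned on, so the path is blocked at X_5.
At least one path is unblocked, so d-separation fails.

No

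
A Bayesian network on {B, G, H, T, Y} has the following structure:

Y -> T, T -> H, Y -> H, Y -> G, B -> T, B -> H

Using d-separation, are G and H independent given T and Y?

3 paths connect G and H; each must be blocked for d-separation to hold:
Path 1: G ← Y → H
  Y is a fork here and Y is conditioned on, so the path is blocked at Y.
Path 2: G ← Y → T → H
  Y is a fork here and Y is conditioned on, so the path is blocked at Y.
Path 3: G ← Y → T ← B → H
  Y is a fork here and Y is conditioned on, so the path is blocked at Y.
Since every path is blocked, d-separation holds.

Yes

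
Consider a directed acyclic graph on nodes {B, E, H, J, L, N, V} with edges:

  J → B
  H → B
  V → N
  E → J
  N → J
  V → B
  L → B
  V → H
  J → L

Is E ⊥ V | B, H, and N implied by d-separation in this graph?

No — E and V are not d-separated given {B, H, N}.

We examine all 5 paths between E and V:
  1. E → J → B ← H ← V — J:chain[open]; B:collider[open]; H:chain[blocks] ⇒ blocked
  2. E → J → B ← V — J:chain[open]; B:collider[open] ⇒ active
  3. E → J ← N ← V — J:collider[open]; N:chain[blocks] ⇒ blocked
  4. E → J → L → B ← H ← V — J:chain[open]; L:chain[open]; B:collider[open]; H:chain[blocks] ⇒ blocked
  5. E → J → L → B ← V — J:chain[open]; L:chain[open]; B:collider[open] ⇒ active
Since the path E → J → B ← V is active, E and V are not d-separated given {B, H, N}.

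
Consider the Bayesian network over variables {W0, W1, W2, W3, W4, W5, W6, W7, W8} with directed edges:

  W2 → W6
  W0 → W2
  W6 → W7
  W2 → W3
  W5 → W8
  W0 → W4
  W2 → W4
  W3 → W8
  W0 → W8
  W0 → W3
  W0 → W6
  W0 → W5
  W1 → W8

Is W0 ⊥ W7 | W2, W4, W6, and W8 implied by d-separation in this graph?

Yes — W0 and W7 are d-separated given {W2, W4, W6, W8}.

We examine all 6 paths between W0 and W7:
  1. W0 → W6 → W7 — W6:chain[blocks] ⇒ blocked
  2. W0 → W3 ← W2 → W6 → W7 — W3:collider[open]; W2:fork[blocks]; W6:chain[blocks] ⇒ blocked
  3. W0 → W2 → W6 → W7 — W2:chain[blocks]; W6:chain[blocks] ⇒ blocked
  4. W0 → W5 → W8 ← W3 ← W2 → W6 → W7 — W5:chain[open]; W8:collider[open]; W3:chain[open]; W2:fork[blocks]; W6:chain[blocks] ⇒ blocked
  5. W0 → W4 ← W2 → W6 → W7 — W4:collider[open]; W2:fork[blocks]; W6:chain[blocks] ⇒ blocked
  6. W0 → W8 ← W3 ← W2 → W6 → W7 — W8:collider[open]; W3:chain[open]; W2:fork[blocks]; W6:chain[blocks] ⇒ blocked
All paths are blocked; W0 ⊥ W7 | {W2, W4, W6, W8} holds.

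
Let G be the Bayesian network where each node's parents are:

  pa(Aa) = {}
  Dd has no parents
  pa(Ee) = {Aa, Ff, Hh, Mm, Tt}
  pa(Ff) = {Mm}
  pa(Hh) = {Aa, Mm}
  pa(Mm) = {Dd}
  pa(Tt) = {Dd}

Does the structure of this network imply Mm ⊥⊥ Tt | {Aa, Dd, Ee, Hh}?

No

5 paths connect Mm and Tt; each must be blocked for d-separation to hold:
  1. Mm → Hh → Ee ← Tt — Hh:chain[blocks]; Ee:collider[open] ⇒ blocked
  2. Mm → Hh ← Aa → Ee ← Tt — Hh:collider[open]; Aa:fork[blocks]; Ee:collider[open] ⇒ blocked
  3. Mm → Ee ← Tt — Ee:collider[open] ⇒ active
  4. Mm ← Dd → Tt — Dd:fork[blocks] ⇒ blocked
  5. Mm → Ff → Ee ← Tt — Ff:chain[open]; Ee:collider[open] ⇒ active
At least one path is unblocked, so d-separation fails.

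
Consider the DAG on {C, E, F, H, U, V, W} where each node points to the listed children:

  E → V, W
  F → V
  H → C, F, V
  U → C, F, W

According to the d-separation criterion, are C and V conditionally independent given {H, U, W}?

We examine all 6 paths between C and V:
Path 1: C ← H → F ← U → W ← E → V
  H is a fork here and H is conditioned on, so the path is blocked at H.
Path 2: C ← H → F → V
  H is a fork here and H is conditioned on, so the path is blocked at H.
Path 3: C ← H → V
  H is a fork here and H is conditioned on, so the path is blocked at H.
Path 4: C ← U → F ← H → V
  U is a fork here and U is conditioned on, so the path is blocked at U.
Path 5: C ← U → F → V
  U is a fork here and U is conditioned on, so the path is blocked at U.
Path 6: C ← U → W ← E → V
  U is a fork here and U is conditioned on, so the path is blocked at U.
Every path is blocked, so C and V are d-separated given {H, U, W}.

Yes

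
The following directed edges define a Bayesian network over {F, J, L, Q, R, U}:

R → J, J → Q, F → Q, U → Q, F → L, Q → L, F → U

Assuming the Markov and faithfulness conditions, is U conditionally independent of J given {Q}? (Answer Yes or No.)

No

There are 3 undirected paths between U and J; checking each against the conditioning set {Q}:
  1. U → Q ← J — Q:collider[open] ⇒ active
  2. U ← F → L ← Q ← J — F:fork[open]; L:collider[blocks]; Q:chain[blocks] ⇒ blocked
  3. U ← F → Q ← J — F:fork[open]; Q:collider[open] ⇒ active
Because an active path exists, U and J are not d-separated.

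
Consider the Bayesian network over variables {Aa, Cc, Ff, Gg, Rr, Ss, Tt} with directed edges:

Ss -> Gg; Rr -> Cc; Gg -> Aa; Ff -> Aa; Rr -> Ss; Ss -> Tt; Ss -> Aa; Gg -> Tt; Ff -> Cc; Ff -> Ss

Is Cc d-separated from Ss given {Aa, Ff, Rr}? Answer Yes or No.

Yes

Enumerating the 5 paths from Cc to Ss and testing each for blocking by {Aa, Ff, Rr}:
Path 1: Cc ← Rr → Ss
  Rr is a fork here and Rr is conditioned on, so the path is blocked at Rr.
Path 2: Cc ← Ff → Ss
  Ff is a fork here and Ff is conditioned on, so the path is blocked at Ff.
Path 3: Cc ← Ff → Aa ← Gg ← Ss
  Ff is a fork here and Ff is conditioned on, so the path is blocked at Ff.
Path 4: Cc ← Ff → Aa ← Gg → Tt ← Ss
  Ff is a fork here and Ff is conditioned on, so the path is blocked at Ff.
Path 5: Cc ← Ff → Aa ← Ss
  Ff is a fork here and Ff is conditioned on, so the path is blocked at Ff.
Since every path is blocked, d-separation holds.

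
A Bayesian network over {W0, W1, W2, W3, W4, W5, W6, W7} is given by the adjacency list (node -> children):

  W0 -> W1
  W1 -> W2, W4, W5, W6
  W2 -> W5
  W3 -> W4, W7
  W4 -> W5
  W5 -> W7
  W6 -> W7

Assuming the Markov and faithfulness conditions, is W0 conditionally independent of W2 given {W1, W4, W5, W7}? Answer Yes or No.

Yes — W0 and W2 are d-separated given {W1, W4, W5, W7}.

We examine all 6 paths between W0 and W2:
Path 1: W0 → W1 → W5 ← W2
  W1 is a chain here and W1 is conditioned on, so the path is blocked at W1.
Path 2: W0 → W1 → W2
  W1 is a chain here and W1 is conditioned on, so the path is blocked at W1.
Path 3: W0 → W1 → W6 → W7 ← W5 ← W2
  W1 is a chain here and W1 is conditioned on, so the path is blocked at W1.
Path 4: W0 → W1 → W6 → W7 ← W3 → W4 → W5 ← W2
  W1 is a chain here and W1 is conditioned on, so the path is blocked at W1.
Path 5: W0 → W1 → W4 → W5 ← W2
  W1 is a chain here and W1 is conditioned on, so the path is blocked at W1.
Path 6: W0 → W1 → W4 ← W3 → W7 ← W5 ← W2
  W1 is a chain here and W1 is conditioned on, so the path is blocked at W1.
Every path is blocked, so W0 and W2 are d-separated given {W1, W4, W5, W7}.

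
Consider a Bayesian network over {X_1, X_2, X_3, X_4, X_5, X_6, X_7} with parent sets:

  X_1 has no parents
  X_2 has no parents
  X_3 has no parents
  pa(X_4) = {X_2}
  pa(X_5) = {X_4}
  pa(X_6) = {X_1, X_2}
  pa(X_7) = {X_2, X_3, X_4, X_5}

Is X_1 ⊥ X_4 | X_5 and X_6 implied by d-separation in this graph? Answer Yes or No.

3 paths connect X_1 and X_4; each must be blocked for d-separation to hold:
  1. X_1 → X_6 ← X_2 → X_4 — X_6:collider[open]; X_2:fork[open] ⇒ active
  2. X_1 → X_6 ← X_2 → X_7 ← X_4 — X_6:collider[open]; X_2:fork[open]; X_7:collider[blocks] ⇒ blocked
  3. X_1 → X_6 ← X_2 → X_7 ← X_5 ← X_4 — X_6:collider[open]; X_2:fork[open]; X_7:collider[blocks]; X_5:chain[blocks] ⇒ blocked
Because an active path exists, X_1 and X_4 are not d-separated.

No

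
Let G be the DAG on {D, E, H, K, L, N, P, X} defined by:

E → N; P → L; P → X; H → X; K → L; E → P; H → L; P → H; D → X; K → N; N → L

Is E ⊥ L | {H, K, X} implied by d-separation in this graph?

No

5 paths connect E and L; each must be blocked for d-separation to hold:
  1. E → P → X ← H → L — P:chain[open]; X:collider[open]; H:fork[blocks] ⇒ blocked
  2. E → P → H → L — P:chain[open]; H:chain[blocks] ⇒ blocked
  3. E → P → L — P:chain[open] ⇒ active
  4. E → N → L — N:chain[open] ⇒ active
  5. E → N ← K → L — N:collider[blocks]; K:fork[blocks] ⇒ blocked
At least one path is unblocked, so d-separation fails.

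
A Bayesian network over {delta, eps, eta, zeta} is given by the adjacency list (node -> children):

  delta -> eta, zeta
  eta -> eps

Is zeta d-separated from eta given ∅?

No

There is one path between zeta and eta:
Path 1: zeta ← delta → eta
  delta is a fork and delta is not conditioned on — no node blocks this path, so it is active.
Because an active path exists, zeta and eta are not d-separated.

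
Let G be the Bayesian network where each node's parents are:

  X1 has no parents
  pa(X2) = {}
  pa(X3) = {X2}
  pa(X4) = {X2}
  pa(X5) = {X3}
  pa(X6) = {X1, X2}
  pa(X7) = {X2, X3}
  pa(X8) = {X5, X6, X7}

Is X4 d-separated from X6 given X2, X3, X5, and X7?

We examine all 5 paths between X4 and X6:
Path 1: X4 ← X2 → X6
  X2 is a fork here and X2 is conditioned on, so the path is blocked at X2.
Path 2: X4 ← X2 → X3 → X5 → X8 ← X6
  X2 is a fork here and X2 is conditioned on, so the path is blocked at X2.
Path 3: X4 ← X2 → X3 → X7 → X8 ← X6
  X2 is a fork here and X2 is conditioned on, so the path is blocked at X2.
Path 4: X4 ← X2 → X7 ← X3 → X5 → X8 ← X6
  X2 is a fork here and X2 is conditioned on, so the path is blocked at X2.
Path 5: X4 ← X2 → X7 → X8 ← X6
  X2 is a fork here and X2 is conditioned on, so the path is blocked at X2.
Every path is blocked, so X4 and X6 are d-separated given {X2, X3, X5, X7}.

Yes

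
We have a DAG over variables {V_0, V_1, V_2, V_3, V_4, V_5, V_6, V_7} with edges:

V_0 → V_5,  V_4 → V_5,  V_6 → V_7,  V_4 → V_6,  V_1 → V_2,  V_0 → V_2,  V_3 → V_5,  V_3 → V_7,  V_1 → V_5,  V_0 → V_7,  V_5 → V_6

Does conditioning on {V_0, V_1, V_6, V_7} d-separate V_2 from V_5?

5 paths connect V_2 and V_5; each must be blocked for d-separation to hold:
Path 1: V_2 ← V_0 → V_5
  V_0 is a fork here and V_0 is conditioned on, so the path is blocked at V_0.
Path 2: V_2 ← V_0 → V_7 ← V_3 → V_5
  V_0 is a fork here and V_0 is conditioned on, so the path is blocked at V_0.
Path 3: V_2 ← V_0 → V_7 ← V_6 ← V_5
  V_0 is a fork here and V_0 is conditioned on, so the path is blocked at V_0.
Path 4: V_2 ← V_0 → V_7 ← V_6 ← V_4 → V_5
  V_0 is a fork here and V_0 is conditioned on, so the path is blocked at V_0.
Path 5: V_2 ← V_1 → V_5
  V_1 is a fork here and V_1 is conditioned on, so the path is blocked at V_1.
Since every path is blocked, d-separation holds.

Yes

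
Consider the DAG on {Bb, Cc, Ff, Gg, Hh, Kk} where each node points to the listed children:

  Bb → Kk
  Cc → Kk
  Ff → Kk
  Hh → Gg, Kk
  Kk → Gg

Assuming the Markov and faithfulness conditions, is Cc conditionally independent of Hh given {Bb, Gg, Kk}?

No

Enumerating the 2 paths from Cc to Hh and testing each for blocking by {Bb, Gg, Kk}:
Path 1: Cc → Kk ← Hh
  Kk is a collider and Kk is conditioned on, which opens it — no node blocks this path, so it is active.
Path 2: Cc → Kk → Gg ← Hh
  Kk is a chain here and Kk is conditioned on, so the path is blocked at Kk.
Since the path Cc → Kk ← Hh is active, Cc and Hh are not d-separated given {Bb, Gg, Kk}.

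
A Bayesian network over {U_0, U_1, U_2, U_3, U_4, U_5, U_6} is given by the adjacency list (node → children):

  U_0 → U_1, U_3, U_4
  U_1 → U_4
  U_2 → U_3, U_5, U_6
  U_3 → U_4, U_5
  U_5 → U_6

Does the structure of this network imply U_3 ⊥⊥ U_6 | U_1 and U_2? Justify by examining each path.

There are 4 undirected paths between U_3 and U_6; checking each against the conditioning set {U_1, U_2}:
Path 1: U_3 ← U_2 → U_6
  U_2 is a fork here and U_2 is conditioned on, so the path is blocked at U_2.
Path 2: U_3 ← U_2 → U_5 → U_6
  U_2 is a fork here and U_2 is conditioned on, so the path is blocked at U_2.
Path 3: U_3 → U_5 ← U_2 → U_6
  U_5 is a collider here and neither U_5 nor any of its descendants is conditioned on, so the collider stays closed — the path is blocked at U_5.
Path 4: U_3 → U_5 → U_6
  U_5 is a chain and U_5 is not conditioned on — no node blocks this path, so it is active.
At least one path is unblocked, so d-separation fails.

No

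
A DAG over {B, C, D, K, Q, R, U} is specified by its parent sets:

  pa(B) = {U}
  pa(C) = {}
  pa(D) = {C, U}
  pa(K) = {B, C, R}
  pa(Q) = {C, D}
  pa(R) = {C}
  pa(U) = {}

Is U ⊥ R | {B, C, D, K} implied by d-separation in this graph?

6 paths connect U and R; each must be blocked for d-separation to hold:
Path 1: U → B → K ← R
  B is a chain here and B is conditioned on, so the path is blocked at B.
Path 2: U → B → K ← C → R
  B is a chain here and B is conditioned on, so the path is blocked at B.
Path 3: U → D → Q ← C → R
  D is a chain here and D is conditioned on, so the path is blocked at D.
Path 4: U → D → Q ← C → K ← R
  D is a chain here and D is conditioned on, so the path is blocked at D.
Path 5: U → D ← C → R
  C is a fork here and C is conditioned on, so the path is blocked at C.
Path 6: U → D ← C → K ← R
  C is a fork here and C is conditioned on, so the path is blocked at C.
All paths are blocked; U ⊥ R | {B, C, D, K} holds.

Yes — U and R are d-separated given {B, C, D, K}.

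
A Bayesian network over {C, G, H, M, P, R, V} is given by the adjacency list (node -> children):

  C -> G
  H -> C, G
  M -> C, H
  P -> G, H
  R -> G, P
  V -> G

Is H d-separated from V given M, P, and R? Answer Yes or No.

Enumerating the 5 paths from H to V and testing each for blocking by {M, P, R}:
Path 1: H → G ← V
  G is a collider here and neither G nor any of its descendants is conditioned on, so the collider stays closed — the path is blocked at G.
Path 2: H → C → G ← V
  G is a collider here and neither G nor any of its descendants is conditioned on, so the collider stays closed — the path is blocked at G.
Path 3: H ← M → C → G ← V
  M is a fork here and M is conditioned on, so the path is blocked at M.
Path 4: H ← P → G ← V
  P is a fork here and P is conditioned on, so the path is blocked at P.
Path 5: H ← P ← R → G ← V
  P is a chain here and P is conditioned on, so the path is blocked at P.
Since every path is blocked, d-separation holds.

Yes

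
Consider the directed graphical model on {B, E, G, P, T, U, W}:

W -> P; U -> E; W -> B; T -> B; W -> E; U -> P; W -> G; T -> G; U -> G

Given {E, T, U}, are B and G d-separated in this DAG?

No — B and G are not d-separated given {E, T, U}.

We examine all 4 paths between B and G:
Path 1: B ← W → P ← U → G
  P is a collider here and neither P nor any of its descendants is conditioned on, so the collider stays closed — the path is blocked at P.
Path 2: B ← W → G
  W is a fork and W is not conditioned on — no node blocks this path, so it is active.
Path 3: B ← W → E ← U → G
  U is a fork here and U is conditioned on, so the path is blocked at U.
Path 4: B ← T → G
  T is a fork here and T is conditioned on, so the path is blocked at T.
Since the path B ← W → G is active, B and G are not d-separated given {E, T, U}.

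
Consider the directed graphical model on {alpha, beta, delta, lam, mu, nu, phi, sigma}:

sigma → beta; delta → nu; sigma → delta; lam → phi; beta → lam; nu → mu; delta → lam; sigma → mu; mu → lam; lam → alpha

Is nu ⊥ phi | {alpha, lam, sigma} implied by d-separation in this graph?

Yes

6 paths connect nu and phi; each must be blocked for d-separation to hold:
Path 1: nu → mu → lam → phi
  lam is a chain here and lam is conditioned on, so the path is blocked at lam.
Path 2: nu → mu ← sigma → beta → lam → phi
  sigma is a fork here and sigma is conditioned on, so the path is blocked at sigma.
Path 3: nu → mu ← sigma → delta → lam → phi
  sigma is a fork here and sigma is conditioned on, so the path is blocked at sigma.
Path 4: nu ← delta → lam → phi
  lam is a chain here and lam is conditioned on, so the path is blocked at lam.
Path 5: nu ← delta ← sigma → beta → lam → phi
  sigma is a fork here and sigma is conditioned on, so the path is blocked at sigma.
Path 6: nu ← delta ← sigma → mu → lam → phi
  sigma is a fork here and sigma is conditioned on, so the path is blocked at sigma.
Every path is blocked, so nu and phi are d-separated given {alpha, lam, sigma}.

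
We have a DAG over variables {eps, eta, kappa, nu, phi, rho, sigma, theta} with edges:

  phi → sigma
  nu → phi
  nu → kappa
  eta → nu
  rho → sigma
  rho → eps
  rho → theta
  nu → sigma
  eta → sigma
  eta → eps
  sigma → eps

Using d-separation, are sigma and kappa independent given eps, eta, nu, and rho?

Yes

There are 5 undirected paths between sigma and kappa; checking each against the conditioning set {eps, eta, nu, rho}:
Path 1: sigma ← rho → eps ← eta → nu → kappa
  rho is a fork here and rho is conditioned on, so the path is blocked at rho.
Path 2: sigma ← eta → nu → kappa
  eta is a fork here and eta is conditioned on, so the path is blocked at eta.
Path 3: sigma → eps ← eta → nu → kappa
  eta is a fork here and eta is conditioned on, so the path is blocked at eta.
Path 4: sigma ← phi ← nu → kappa
  nu is a fork here and nu is conditioned on, so the path is blocked at nu.
Path 5: sigma ← nu → kappa
  nu is a fork here and nu is conditioned on, so the path is blocked at nu.
Since every path is blocked, d-separation holds.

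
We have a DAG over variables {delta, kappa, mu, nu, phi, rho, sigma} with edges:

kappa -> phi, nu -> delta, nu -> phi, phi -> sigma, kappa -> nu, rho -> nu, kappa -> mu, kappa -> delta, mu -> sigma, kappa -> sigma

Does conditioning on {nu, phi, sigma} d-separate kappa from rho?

There are 5 undirected paths between kappa and rho; checking each against the conditioning set {nu, phi, sigma}:
Path 1: kappa → mu → sigma ← phi ← nu ← rho
  phi is a chain here and phi is conditioned on, so the path is blocked at phi.
Path 2: kappa → phi ← nu ← rho
  nu is a chain here and nu is conditioned on, so the path is blocked at nu.
Path 3: kappa → sigma ← phi ← nu ← rho
  phi is a chain here and phi is conditioned on, so the path is blocked at phi.
Path 4: kappa → delta ← nu ← rho
  delta is a collider here and neither delta nor any of its descendants is conditioned on, so the collider stays closed — the path is blocked at delta.
Path 5: kappa → nu ← rho
  nu is a collider and nu is conditioned on, which opens it — no node blocks this path, so it is active.
Since the path kappa → nu ← rho is active, kappa and rho are not d-separated given {nu, phi, sigma}.

No — kappa and rho are not d-separated given {nu, phi, sigma}.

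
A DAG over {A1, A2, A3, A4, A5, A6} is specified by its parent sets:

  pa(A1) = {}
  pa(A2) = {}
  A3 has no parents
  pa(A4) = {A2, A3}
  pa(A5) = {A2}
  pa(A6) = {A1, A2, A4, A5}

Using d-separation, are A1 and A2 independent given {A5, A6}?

No

Enumerating the 3 paths from A1 to A2 and testing each for blocking by {A5, A6}:
  1. A1 → A6 ← A2 — A6:collider[open] ⇒ active
  2. A1 → A6 ← A4 ← A2 — A6:collider[open]; A4:chain[open] ⇒ active
  3. A1 → A6 ← A5 ← A2 — A6:collider[open]; A5:chain[blocks] ⇒ blocked
Since the path A1 → A6 ← A2 is active, A1 and A2 are not d-separated given {A5, A6}.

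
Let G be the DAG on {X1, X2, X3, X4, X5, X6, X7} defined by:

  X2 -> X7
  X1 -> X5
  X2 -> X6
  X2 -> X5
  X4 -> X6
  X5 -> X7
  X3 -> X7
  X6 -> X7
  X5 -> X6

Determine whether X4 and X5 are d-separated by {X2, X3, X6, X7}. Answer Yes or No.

No

There are 5 undirected paths between X4 and X5; checking each against the conditioning set {X2, X3, X6, X7}:
Path 1: X4 → X6 → X7 ← X2 → X5
  X6 is a chain here and X6 is conditioned on, so the path is blocked at X6.
Path 2: X4 → X6 → X7 ← X5
  X6 is a chain here and X6 is conditioned on, so the path is blocked at X6.
Path 3: X4 → X6 ← X2 → X7 ← X5
  X2 is a fork here and X2 is conditioned on, so the path is blocked at X2.
Path 4: X4 → X6 ← X2 → X5
  X2 is a fork here and X2 is conditioned on, so the path is blocked at X2.
Path 5: X4 → X6 ← X5
  X6 is a collider and X6 is conditioned on, which opens it — no node blocks this path, so it is active.
Because an active path exists, X4 and X5 are not d-separated.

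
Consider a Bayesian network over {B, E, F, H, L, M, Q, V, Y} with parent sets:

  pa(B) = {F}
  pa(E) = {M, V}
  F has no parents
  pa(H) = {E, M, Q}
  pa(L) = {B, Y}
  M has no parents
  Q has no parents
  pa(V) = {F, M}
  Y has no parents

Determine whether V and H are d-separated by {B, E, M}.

Yes

Enumerating the 4 paths from V to H and testing each for blocking by {B, E, M}:
  1. V ← M → H — M:fork[blocks] ⇒ blocked
  2. V ← M → E → H — M:fork[blocks]; E:chain[blocks] ⇒ blocked
  3. V → E → H — E:chain[blocks] ⇒ blocked
  4. V → E ← M → H — E:collider[open]; M:fork[blocks] ⇒ blocked
All paths are blocked; V ⊥ H | {B, E, M} holds.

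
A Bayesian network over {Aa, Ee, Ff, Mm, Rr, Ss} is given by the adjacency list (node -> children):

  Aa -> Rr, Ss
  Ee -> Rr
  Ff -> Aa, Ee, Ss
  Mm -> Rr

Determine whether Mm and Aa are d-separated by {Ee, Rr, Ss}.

No

We examine all 3 paths between Mm and Aa:
Path 1: Mm → Rr ← Aa
  Rr is a collider and Rr is conditioned on, which opens it — no node blocks this path, so it is active.
Path 2: Mm → Rr ← Ee ← Ff → Ss ← Aa
  Ee is a chain here and Ee is conditioned on, so the path is blocked at Ee.
Path 3: Mm → Rr ← Ee ← Ff → Aa
  Ee is a chain here and Ee is conditioned on, so the path is blocked at Ee.
Because an active path exists, Mm and Aa are not d-separated.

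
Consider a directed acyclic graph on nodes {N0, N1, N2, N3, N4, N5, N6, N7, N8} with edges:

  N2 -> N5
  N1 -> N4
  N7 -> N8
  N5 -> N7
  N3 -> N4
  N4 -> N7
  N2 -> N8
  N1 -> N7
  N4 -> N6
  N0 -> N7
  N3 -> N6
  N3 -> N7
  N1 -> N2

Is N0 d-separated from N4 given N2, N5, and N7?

No

There are 6 undirected paths between N0 and N4; checking each against the conditioning set {N2, N5, N7}:
Path 1: N0 → N7 ← N1 → N4
  N7 is a collider and N7 is conditioned on, which opens it; N1 is a fork and N1 is not conditioned on — no node blocks this path, so it is active.
Path 2: N0 → N7 ← N4
  N7 is a collider and N7 is conditioned on, which opens it — no node blocks this path, so it is active.
Path 3: N0 → N7 ← N5 ← N2 ← N1 → N4
  N5 is a chain here and N5 is conditioned on, so the path is blocked at N5.
Path 4: N0 → N7 → N8 ← N2 ← N1 → N4
  N7 is a chain here and N7 is conditioned on, so the path is blocked at N7.
Path 5: N0 → N7 ← N3 → N4
  N7 is a collider and N7 is conditioned on, which opens it; N3 is a fork and N3 is not conditioned on — no node blocks this path, so it is active.
Path 6: N0 → N7 ← N3 → N6 ← N4
  N6 is a collider here and neither N6 nor any of its descendants is conditioned on, so the collider stays closed — the path is blocked at N6.
At least one path is unblocked, so d-separation fails.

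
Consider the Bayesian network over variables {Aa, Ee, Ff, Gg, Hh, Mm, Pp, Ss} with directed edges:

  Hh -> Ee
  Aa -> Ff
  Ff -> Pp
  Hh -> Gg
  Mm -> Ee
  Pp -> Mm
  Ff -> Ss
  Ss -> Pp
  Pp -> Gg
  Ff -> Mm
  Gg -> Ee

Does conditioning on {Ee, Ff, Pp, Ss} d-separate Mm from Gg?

No

Enumerating the 5 paths from Mm to Gg and testing each for blocking by {Ee, Ff, Pp, Ss}:
Path 1: Mm → Ee ← Gg
  Ee is a collider and Ee is conditioned on, which opens it — no node blocks this path, so it is active.
Path 2: Mm → Ee ← Hh → Gg
  Ee is a collider and Ee is conditioned on, which opens it; Hh is a fork and Hh is not conditioned on — no node blocks this path, so it is active.
Path 3: Mm ← Pp → Gg
  Pp is a fork here and Pp is conditioned on, so the path is blocked at Pp.
Path 4: Mm ← Ff → Pp → Gg
  Ff is a fork here and Ff is conditioned on, so the path is blocked at Ff.
Path 5: Mm ← Ff → Ss → Pp → Gg
  Ff is a fork here and Ff is conditioned on, so the path is blocked at Ff.
Since the path Mm → Ee ← Gg is active, Mm and Gg are not d-separated given {Ee, Ff, Pp, Ss}.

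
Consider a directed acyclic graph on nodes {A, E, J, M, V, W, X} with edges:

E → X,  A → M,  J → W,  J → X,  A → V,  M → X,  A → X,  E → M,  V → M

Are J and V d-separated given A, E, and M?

We examine all 6 paths between J and V:
Path 1: J → X ← M ← V
  X is a collider here and neither X nor any of its descendants is conditioned on, so the collider stays closed — the path is blocked at X.
Path 2: J → X ← M ← A → V
  X is a collider here and neither X nor any of its descendants is conditioned on, so the collider stays closed — the path is blocked at X.
Path 3: J → X ← E → M ← V
  X is a collider here and neither X nor any of its descendants is conditioned on, so the collider stays closed — the path is blocked at X.
Path 4: J → X ← E → M ← A → V
  X is a collider here and neither X nor any of its descendants is conditioned on, so the collider stays closed — the path is blocked at X.
Path 5: J → X ← A → V
  X is a collider here and neither X nor any of its descendants is conditioned on, so the collider stays closed — the path is blocked at X.
Path 6: J → X ← A → M ← V
  X is a collider here and neither X nor any of its descendants is conditioned on, so the collider stays closed — the path is blocked at X.
Every path is blocked, so J and V are d-separated given {A, E, M}.

Yes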